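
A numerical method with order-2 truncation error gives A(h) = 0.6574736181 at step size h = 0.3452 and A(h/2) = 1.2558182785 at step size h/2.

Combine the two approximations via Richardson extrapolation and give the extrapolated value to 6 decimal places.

1.455266

Error is O(h^2); halving h shrinks it by 2^2 = 4.
Numerator 4×A(h/2) − A(h) = 4×1.2558182785 − 0.6574736181 = 4.3657994959
(4×1.2558182785 − 0.6574736181)/(4 − 1) = 1.4552664986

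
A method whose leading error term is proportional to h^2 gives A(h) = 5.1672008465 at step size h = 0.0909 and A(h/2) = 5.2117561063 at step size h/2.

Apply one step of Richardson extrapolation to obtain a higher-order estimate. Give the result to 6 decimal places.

5.226608

Method order is 2; weight 2^2 = 4.
4·5.2117561063 = 20.8470244252; 20.8470244252 − 5.1672008465 = 15.6798235787
Denominator 4 − 1 = 3.
15.6798235787 ÷ 3 = 5.2266078596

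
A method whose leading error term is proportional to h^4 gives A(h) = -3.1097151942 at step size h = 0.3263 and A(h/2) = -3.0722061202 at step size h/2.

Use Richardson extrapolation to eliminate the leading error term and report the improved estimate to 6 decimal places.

r = 4: numerator weight 16, denominator 15.
Numerator 16 × A(h/2) − A(h) = 16 × (-3.0722061202) − (-3.1097151942) = -46.0455827290
Extrapolated: (-46.0455827290) / 15 = -3.0697055153
Gap between inputs: 3.751e-02; correction applied: +0.0025006049.

-3.069706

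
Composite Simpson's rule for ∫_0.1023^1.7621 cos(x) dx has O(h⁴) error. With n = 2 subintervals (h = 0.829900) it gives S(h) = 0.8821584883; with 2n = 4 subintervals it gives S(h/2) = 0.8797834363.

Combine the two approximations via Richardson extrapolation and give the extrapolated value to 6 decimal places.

Method order is 4; weight 2^4 = 16.
16·0.8797834363 = 14.0765349808; 14.0765349808 − 0.8821584883 = 13.1943764925
13.1943764925 ÷ 15 = 0.8796250995
Correction |R − A(h/2)| = 1.583e-04; gap |A(h/2) − A(h)| = 2.375e-03.

0.879625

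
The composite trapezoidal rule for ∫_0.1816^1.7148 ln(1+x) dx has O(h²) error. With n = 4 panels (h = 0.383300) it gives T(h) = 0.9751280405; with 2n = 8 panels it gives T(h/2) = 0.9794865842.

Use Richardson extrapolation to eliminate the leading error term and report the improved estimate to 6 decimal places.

Error is O(h^2); halving h shrinks it by 2^2 = 4.
Top: 4(0.9794865842) − (0.9751280405) = 2.9428182963
2.9428182963 ÷ 3 = 0.9809394321

0.980939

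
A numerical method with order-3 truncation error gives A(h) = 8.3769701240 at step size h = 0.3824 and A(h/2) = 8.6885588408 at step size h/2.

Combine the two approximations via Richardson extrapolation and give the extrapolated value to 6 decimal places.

8.733072

Leading term ∝ h^3; use weight 8 = 2^3.
A(h/2) − A(h) = 8.6885588408 − 8.3769701240 = 0.3115887168
Divide by 2^3 − 1 = 7: 0.3115887168/7 = 0.0445126738
R = 8.6885588408 + 0.0445126738 = 8.7330715146
Correction |R − A(h/2)| = 4.451e-02; gap |A(h/2) − A(h)| = 3.116e-01.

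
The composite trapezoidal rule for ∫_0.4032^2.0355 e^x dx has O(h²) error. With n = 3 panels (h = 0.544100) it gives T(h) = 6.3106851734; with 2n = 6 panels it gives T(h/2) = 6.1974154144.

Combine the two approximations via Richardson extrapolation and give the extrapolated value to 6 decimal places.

6.159659

Method order is 2; weight 2^2 = 4.
Top: 4(6.1974154144) − (6.3106851734) = 18.4789764842
Extrapolated: 18.4789764842 / 3 = 6.1596588281
Shift from A(h/2): −0.0377565863.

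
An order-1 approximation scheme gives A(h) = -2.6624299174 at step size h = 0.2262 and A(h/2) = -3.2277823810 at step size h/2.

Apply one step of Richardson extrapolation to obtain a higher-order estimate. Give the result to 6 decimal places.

The method has order 1: 2^1 = 2.
Top: 2(-3.2277823810) − (-2.6624299174) = -3.7931348446
Denominator 2 − 1 = 1.
Result: -3.7931348446

-3.793135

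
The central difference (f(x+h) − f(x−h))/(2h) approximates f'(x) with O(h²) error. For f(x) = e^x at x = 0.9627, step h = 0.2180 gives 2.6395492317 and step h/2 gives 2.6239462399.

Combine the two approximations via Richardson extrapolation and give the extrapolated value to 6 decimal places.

2.618745

With r = 2 the leading error scales as h^2, so the weight is 2^2 = 4.
Top: 4(2.6239462399) − (2.6395492317) = 7.8562357279
Divide by 2^2 − 1 = 3.
(4·2.6239462399 − 2.6395492317)/(4 − 1) = 2.6187452426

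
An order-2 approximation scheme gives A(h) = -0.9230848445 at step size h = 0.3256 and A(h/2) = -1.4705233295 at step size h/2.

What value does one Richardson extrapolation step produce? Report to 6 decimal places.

-1.653003

The method has order 2: 2^2 = 4.
4*(-1.4705233295) = -5.8820933180; (-5.8820933180) − (-0.9230848445) = -4.9590084735
Extrapolated: (-4.9590084735) / 3 = -1.6530028245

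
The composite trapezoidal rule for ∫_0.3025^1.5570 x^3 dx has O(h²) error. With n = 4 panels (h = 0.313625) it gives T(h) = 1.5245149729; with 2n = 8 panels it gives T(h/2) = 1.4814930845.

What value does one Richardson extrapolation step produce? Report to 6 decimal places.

1.467152

Order 2 gives 2^r = 4 and 2^r − 1 = 3.
2^2×A(h/2) = 5.9259723380; minus A(h) gives 4.4014573651.
Denominator 4 − 1 = 3.
So the Richardson estimate is 1.4671524550.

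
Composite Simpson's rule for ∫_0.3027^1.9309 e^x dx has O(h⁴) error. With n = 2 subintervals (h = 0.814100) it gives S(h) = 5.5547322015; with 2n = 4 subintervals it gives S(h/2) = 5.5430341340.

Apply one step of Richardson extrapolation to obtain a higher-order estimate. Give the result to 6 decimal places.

5.542254

Order 4 gives 2^r = 16 and 2^r − 1 = 15.
Weighted: 88.6885461440 − 5.5547322015 = 83.1338139425
Divide by 2^4 − 1 = 15.
83.1338139425 ÷ 15 = 5.5422542628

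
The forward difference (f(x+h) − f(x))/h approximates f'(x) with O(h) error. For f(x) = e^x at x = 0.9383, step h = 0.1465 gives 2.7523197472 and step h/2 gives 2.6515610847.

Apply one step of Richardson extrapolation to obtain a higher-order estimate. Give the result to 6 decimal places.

2.550802

With r = 1 the leading error scales as h^1, so the weight is 2^1 = 2.
Weighted: 5.3031221694 − 2.7523197472 = 2.5508024222
Divide by 2^1 − 1 = 1.
Result: 2.5508024222
Correction |R − A(h/2)| = 1.008e-01; gap |A(h/2) − A(h)| = 1.008e-01.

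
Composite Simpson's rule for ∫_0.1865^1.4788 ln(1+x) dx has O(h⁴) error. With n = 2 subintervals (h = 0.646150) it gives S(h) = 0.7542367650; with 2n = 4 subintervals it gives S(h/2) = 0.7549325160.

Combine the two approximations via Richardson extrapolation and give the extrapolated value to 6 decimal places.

r = 4: numerator weight 16, denominator 15.
16 × 0.7549325160 − 0.7542367650 = 11.3246834910
11.3246834910 ÷ 15 = 0.7549788994

0.754979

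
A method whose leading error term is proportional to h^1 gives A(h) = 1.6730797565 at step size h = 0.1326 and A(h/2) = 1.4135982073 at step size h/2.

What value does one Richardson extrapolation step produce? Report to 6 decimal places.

1.154117

Method order is 1; weight 2^1 = 2.
Numerator 2*A(h/2) − A(h) = 2*1.4135982073 − 1.6730797565 = 1.1541166581
Divide by 2^1 − 1 = 1.
(2*1.4135982073 − 1.6730797565)/(2 − 1) = 1.1541166581
Shift from A(h/2): −0.2594815492.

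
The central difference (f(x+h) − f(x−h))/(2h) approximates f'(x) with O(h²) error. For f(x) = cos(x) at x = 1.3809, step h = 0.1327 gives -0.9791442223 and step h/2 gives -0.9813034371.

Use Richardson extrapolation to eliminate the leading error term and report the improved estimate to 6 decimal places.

-0.982023

r = 2, so 2^r = 4.
4×(-0.9813034371) = -3.9252137484; subtract (-0.9791442223) → -2.9460695261
Denominator 4 − 1 = 3.
Result: -0.9820231754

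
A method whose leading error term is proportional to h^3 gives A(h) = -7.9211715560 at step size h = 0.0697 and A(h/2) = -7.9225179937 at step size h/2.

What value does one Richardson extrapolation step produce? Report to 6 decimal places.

The method has order 3: 2^3 = 8.
8·(-7.9225179937) − (-7.9211715560) = -55.4589723936
Denominator 8 − 1 = 7.
Result: -7.9227103419

-7.922710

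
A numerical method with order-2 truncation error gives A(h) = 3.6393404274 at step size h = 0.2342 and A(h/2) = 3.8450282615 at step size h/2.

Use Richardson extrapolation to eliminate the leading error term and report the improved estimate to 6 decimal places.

3.913591

Error is O(h^2); halving h shrinks it by 2^2 = 4.
Weighted: 15.3801130460 − 3.6393404274 = 11.7407726186
Denominator 4 − 1 = 3.
R = 11.7407726186/3 = 3.9135908729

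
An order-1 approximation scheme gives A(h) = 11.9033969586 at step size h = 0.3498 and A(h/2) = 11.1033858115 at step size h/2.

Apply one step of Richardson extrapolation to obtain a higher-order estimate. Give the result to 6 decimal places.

Leading term ∝ h^1; use weight 2 = 2^1.
2*11.1033858115 = 22.2067716230; 22.2067716230 − 11.9033969586 = 10.3033746644
Denominator 2 − 1 = 1.
Result: 10.3033746644

10.303375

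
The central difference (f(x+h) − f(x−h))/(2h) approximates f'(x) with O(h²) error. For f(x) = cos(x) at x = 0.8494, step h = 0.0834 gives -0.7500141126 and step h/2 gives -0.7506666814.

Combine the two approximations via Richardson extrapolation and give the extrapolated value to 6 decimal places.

r = 2, so 2^r = 4.
A(h/2) − A(h) = -0.7506666814 − (-0.7500141126) = -0.0006525688
Correction (A(h/2) − A(h))/(4 − 1) = (-0.0006525688)/3 = -0.0002175229
R = A(h/2) + (A(h/2) − A(h))/3 = -0.7506666814 − 0.0002175229 = -0.7508842043

-0.750884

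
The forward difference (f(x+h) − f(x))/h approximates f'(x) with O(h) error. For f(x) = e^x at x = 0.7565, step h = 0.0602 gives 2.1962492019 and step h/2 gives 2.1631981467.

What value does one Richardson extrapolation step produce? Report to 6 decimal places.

Leading term ∝ h^1; use weight 2 = 2^1.
Top: 2(2.1631981467) − (2.1962492019) = 2.1301470915
2.1301470915 ÷ 1 = 2.1301470915
Gap between inputs: 3.305e-02; correction applied: −0.0330510552.

2.130147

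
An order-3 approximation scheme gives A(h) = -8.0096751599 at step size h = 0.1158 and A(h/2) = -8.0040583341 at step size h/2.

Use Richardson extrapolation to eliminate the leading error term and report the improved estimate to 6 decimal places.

With r = 3 the leading error scales as h^3, so the weight is 2^3 = 8.
Top: 8(-8.0040583341) − (-8.0096751599) = -56.0227915129
Divide by 2^3 − 1 = 7.
So the Richardson estimate is -8.0032559304.
Gap between inputs: 5.617e-03; correction applied: +0.0008024037.

-8.003256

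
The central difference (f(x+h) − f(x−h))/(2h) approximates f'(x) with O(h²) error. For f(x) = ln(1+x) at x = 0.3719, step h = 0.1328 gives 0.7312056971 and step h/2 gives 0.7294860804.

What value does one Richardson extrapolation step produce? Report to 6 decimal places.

With r = 2 the leading error scales as h^2, so the weight is 2^2 = 4.
Weighted: 2.9179443216 − 0.7312056971 = 2.1867386245
R = 2.1867386245/3 = 0.7289128748
Gap between inputs: 1.720e-03; correction applied: −0.0005732056.

0.728913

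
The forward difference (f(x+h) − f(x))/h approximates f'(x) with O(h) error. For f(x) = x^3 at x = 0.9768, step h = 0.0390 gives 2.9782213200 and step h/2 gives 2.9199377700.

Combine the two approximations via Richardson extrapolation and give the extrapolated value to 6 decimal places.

The method has order 1: 2^1 = 2.
2·2.9199377700 = 5.8398755400; 5.8398755400 − 2.9782213200 = 2.8616542200
Divide by 2^1 − 1 = 1.
Extrapolated: 2.8616542200 / 1 = 2.8616542200

2.861654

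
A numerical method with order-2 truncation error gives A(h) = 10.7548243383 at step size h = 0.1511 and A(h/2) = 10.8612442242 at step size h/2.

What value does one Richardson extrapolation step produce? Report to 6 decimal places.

Error is O(h^2); halving h shrinks it by 2^2 = 4.
Difference of the inputs: 10.8612442242 − 10.7548243383 = 0.1064198859
Divide by 2^2 − 1 = 3: 0.1064198859/3 = 0.0354732953
R = A(h/2) + (A(h/2) − A(h))/3 = 10.8612442242 + 0.0354732953 = 10.8967175195

10.896718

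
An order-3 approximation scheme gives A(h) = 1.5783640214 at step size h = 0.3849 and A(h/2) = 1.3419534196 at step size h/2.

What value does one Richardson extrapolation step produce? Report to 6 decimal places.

1.308180

Leading term ∝ h^3; use weight 8 = 2^3.
2^3 × A(h/2) = 10.7356273568; minus A(h) gives 9.1572633354.
Extrapolated: 9.1572633354 / 7 = 1.3081804765
Shift from A(h/2): −0.0337729431.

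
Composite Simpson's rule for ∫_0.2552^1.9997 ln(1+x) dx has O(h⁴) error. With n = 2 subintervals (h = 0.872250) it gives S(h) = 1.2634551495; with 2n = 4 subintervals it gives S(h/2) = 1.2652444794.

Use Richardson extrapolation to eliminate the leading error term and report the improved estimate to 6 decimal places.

With r = 4 the leading error scales as h^4, so the weight is 2^4 = 16.
2^4×A(h/2) = 20.2439116704; minus A(h) gives 18.9804565209.
Divide by 2^4 − 1 = 15.
(16×1.2652444794 − 1.2634551495)/(16 − 1) = 1.2653637681

1.265364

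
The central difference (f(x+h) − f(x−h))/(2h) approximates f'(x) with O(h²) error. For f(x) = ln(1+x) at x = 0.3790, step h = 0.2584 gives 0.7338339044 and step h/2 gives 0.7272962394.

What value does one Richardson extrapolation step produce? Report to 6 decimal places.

0.725117

With r = 2 the leading error scales as h^2, so the weight is 2^2 = 4.
2^2*A(h/2) = 2.9091849576; minus A(h) gives 2.1753510532.
Denominator 4 − 1 = 3.
Result: 0.7251170177
Shift from A(h/2): −0.0021792217.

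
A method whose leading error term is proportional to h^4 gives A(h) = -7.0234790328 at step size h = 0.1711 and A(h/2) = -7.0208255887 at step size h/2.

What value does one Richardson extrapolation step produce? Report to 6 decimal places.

-7.020649

r = 4: numerator weight 16, denominator 15.
Numerator 16·A(h/2) − A(h) = 16·(-7.0208255887) − (-7.0234790328) = -105.3097303864
Extrapolated: (-105.3097303864) / 15 = -7.0206486924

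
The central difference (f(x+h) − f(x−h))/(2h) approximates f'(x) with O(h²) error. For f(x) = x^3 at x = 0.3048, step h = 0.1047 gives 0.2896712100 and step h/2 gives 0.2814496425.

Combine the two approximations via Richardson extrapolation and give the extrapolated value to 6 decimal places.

r = 2: numerator weight 4, denominator 3.
Top: 4(0.2814496425) − (0.2896712100) = 0.8361273600
Divide by 2^2 − 1 = 3.
0.8361273600 ÷ 3 = 0.2787091200

0.278709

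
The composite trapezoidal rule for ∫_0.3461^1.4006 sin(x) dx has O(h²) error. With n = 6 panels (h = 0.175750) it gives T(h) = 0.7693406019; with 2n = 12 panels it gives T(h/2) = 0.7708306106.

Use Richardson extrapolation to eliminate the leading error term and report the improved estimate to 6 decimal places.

With r = 2 the leading error scales as h^2, so the weight is 2^2 = 4.
Difference of the inputs: 0.7708306106 − 0.7693406019 = 0.0014900087
Correction (A(h/2) − A(h))/(4 − 1) = 0.0014900087/3 = 0.0004966696
R = 0.7708306106 + 0.0004966696 = 0.7713272802

0.771327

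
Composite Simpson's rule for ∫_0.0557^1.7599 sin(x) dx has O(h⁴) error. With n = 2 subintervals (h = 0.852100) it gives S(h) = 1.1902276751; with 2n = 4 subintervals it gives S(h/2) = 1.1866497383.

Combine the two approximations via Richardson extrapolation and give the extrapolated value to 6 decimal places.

1.186411

Leading term ∝ h^4; use weight 16 = 2^4.
16*1.1866497383 − 1.1902276751 = 17.7961681377
(16*1.1866497383 − 1.1902276751)/(16 − 1) = 1.1864112092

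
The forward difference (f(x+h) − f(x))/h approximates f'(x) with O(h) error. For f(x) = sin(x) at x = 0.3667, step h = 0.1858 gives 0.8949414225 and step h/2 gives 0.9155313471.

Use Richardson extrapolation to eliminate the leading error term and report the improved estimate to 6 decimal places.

Leading term ∝ h^1; use weight 2 = 2^1.
A(h/2) − A(h) = 0.9155313471 − 0.8949414225 = 0.0205899246
Divide by 2^1 − 1 = 1: 0.0205899246/1 = 0.0205899246
R = 0.9155313471 + 0.0205899246 = 0.9361212717
Gap between inputs: 2.059e-02; correction applied: +0.0205899246.

0.936121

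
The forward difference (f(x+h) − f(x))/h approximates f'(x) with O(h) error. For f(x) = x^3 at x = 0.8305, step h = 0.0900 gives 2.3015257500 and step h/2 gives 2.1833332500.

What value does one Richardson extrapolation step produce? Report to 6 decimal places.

2.065141

Method order is 1; weight 2^1 = 2.
Weighted: 4.3666665000 − 2.3015257500 = 2.0651407500
Divide by 2^1 − 1 = 1.
(2*2.1833332500 − 2.3015257500)/(2 − 1) = 2.0651407500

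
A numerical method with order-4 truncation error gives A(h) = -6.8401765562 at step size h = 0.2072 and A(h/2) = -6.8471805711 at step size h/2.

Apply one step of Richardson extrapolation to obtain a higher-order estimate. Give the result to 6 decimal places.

-6.847648

r = 4, so 2^r = 16.
Weighted: (-109.5548891376) − (-6.8401765562) = -102.7147125814
(-102.7147125814) ÷ 15 = -6.8476475054
Correction |R − A(h/2)| = 4.669e-04; gap |A(h/2) − A(h)| = 7.004e-03.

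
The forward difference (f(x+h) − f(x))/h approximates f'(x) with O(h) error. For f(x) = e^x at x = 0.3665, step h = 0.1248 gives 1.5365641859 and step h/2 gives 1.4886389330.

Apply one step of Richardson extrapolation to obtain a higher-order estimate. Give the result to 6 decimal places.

r = 1: numerator weight 2, denominator 1.
Top: 2(1.4886389330) − (1.5365641859) = 1.4407136801
Denominator 2 − 1 = 1.
So the Richardson estimate is 1.4407136801.

1.440714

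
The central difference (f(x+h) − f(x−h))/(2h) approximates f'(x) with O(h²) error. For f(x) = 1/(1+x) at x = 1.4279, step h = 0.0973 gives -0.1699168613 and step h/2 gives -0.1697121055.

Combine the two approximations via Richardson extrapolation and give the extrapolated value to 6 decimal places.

r = 2, so 2^r = 4.
A(h/2) − A(h) = -0.1697121055 − (-0.1699168613) = 0.0002047558
Correction (A(h/2) − A(h))/(4 − 1) = 0.0002047558/3 = 0.0000682519
R = -0.1697121055 + 0.0000682519 = -0.1696438536
Shift from A(h/2): +0.0000682519.

-0.169644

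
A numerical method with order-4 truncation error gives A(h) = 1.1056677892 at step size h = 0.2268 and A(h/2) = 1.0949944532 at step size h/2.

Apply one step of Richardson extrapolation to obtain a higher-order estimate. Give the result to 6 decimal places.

1.094283

With r = 4 the leading error scales as h^4, so the weight is 2^4 = 16.
Difference of the inputs: 1.0949944532 − 1.1056677892 = -0.0106733360
Divide by 2^4 − 1 = 15: (-0.0106733360)/15 = -0.0007115557
R = A(h/2) + (A(h/2) − A(h))/15 = 1.0949944532 − 0.0007115557 = 1.0942828975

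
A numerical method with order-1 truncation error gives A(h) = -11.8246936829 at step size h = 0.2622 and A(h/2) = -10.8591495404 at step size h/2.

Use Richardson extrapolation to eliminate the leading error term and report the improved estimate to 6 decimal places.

-9.893605

Method order is 1; weight 2^1 = 2.
2×(-10.8591495404) − (-11.8246936829) = -9.8936053979
(2×(-10.8591495404) − (-11.8246936829))/(2 − 1) = -9.8936053979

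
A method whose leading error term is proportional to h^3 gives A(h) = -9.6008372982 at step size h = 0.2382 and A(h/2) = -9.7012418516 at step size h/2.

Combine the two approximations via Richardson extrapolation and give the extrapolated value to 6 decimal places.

Error is O(h^3); halving h shrinks it by 2^3 = 8.
Top: 8(-9.7012418516) − (-9.6008372982) = -68.0090975146
Denominator 8 − 1 = 7.
Extrapolated: (-68.0090975146) / 7 = -9.7155853592

-9.715585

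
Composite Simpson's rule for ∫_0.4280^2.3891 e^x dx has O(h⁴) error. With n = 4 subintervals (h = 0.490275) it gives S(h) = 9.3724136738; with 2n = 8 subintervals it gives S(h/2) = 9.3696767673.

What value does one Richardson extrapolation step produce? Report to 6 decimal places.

r = 4: numerator weight 16, denominator 15.
Top: 16(9.3696767673) − (9.3724136738) = 140.5424146030
140.5424146030 ÷ 15 = 9.3694943069

9.369494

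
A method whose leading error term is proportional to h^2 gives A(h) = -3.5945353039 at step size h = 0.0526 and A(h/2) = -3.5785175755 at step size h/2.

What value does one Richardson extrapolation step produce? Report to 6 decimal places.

With r = 2 the leading error scales as h^2, so the weight is 2^2 = 4.
Numerator 4×A(h/2) − A(h) = 4×(-3.5785175755) − (-3.5945353039) = -10.7195349981
(4×(-3.5785175755) − (-3.5945353039))/(4 − 1) = -3.5731783327
Shift from A(h/2): +0.0053392428.

-3.573178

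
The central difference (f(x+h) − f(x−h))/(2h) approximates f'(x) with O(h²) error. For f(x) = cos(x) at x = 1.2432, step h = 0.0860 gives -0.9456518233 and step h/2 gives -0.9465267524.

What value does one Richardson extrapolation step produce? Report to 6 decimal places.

-0.946818

Method order is 2; weight 2^2 = 4.
Top: 4(-0.9465267524) − (-0.9456518233) = -2.8404551863
(4·(-0.9465267524) − (-0.9456518233))/(4 − 1) = -0.9468183954
Correction |R − A(h/2)| = 2.916e-04; gap |A(h/2) − A(h)| = 8.749e-04.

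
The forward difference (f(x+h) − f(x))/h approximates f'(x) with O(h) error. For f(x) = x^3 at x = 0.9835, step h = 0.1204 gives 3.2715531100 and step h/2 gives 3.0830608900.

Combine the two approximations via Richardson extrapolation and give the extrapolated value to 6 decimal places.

2.894569

With r = 1 the leading error scales as h^1, so the weight is 2^1 = 2.
Numerator 2*A(h/2) − A(h) = 2*3.0830608900 − 3.2715531100 = 2.8945686700
Divide by 2^1 − 1 = 1.
(2*3.0830608900 − 3.2715531100)/(2 − 1) = 2.8945686700
Shift from A(h/2): −0.1884922200.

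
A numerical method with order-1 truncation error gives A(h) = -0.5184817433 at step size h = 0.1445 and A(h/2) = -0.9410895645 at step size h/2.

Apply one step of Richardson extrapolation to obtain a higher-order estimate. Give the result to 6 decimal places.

Error is O(h^1); halving h shrinks it by 2^1 = 2.
2^1·A(h/2) = -1.8821791290; minus A(h) gives -1.3636973857.
Denominator 2 − 1 = 1.
(-1.3636973857) ÷ 1 = -1.3636973857

-1.363697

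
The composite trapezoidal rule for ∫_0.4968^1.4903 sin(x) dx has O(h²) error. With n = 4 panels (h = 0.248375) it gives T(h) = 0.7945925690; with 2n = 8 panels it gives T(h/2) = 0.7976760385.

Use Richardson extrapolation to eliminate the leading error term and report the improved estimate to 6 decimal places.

0.798704

Error is O(h^2); halving h shrinks it by 2^2 = 4.
Top: 4(0.7976760385) − (0.7945925690) = 2.3961115850
R = 2.3961115850/3 = 0.7987038617
Shift from A(h/2): +0.0010278232.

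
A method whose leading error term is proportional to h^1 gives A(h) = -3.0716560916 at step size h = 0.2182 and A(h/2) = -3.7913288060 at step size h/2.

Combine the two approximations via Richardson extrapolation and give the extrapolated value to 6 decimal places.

-4.511002

Method order is 1; weight 2^1 = 2.
2·(-3.7913288060) − (-3.0716560916) = -4.5110015204
Extrapolated: (-4.5110015204) / 1 = -4.5110015204
Shift from A(h/2): −0.7196727144.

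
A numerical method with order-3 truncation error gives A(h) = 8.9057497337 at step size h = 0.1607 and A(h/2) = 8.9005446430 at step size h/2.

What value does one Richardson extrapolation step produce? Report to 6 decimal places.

8.899801

Order 3 gives 2^r = 8 and 2^r − 1 = 7.
Weighted: 71.2043571440 − 8.9057497337 = 62.2986074103
(8×8.9005446430 − 8.9057497337)/(8 − 1) = 8.8998010586
Correction |R − A(h/2)| = 7.436e-04; gap |A(h/2) − A(h)| = 5.205e-03.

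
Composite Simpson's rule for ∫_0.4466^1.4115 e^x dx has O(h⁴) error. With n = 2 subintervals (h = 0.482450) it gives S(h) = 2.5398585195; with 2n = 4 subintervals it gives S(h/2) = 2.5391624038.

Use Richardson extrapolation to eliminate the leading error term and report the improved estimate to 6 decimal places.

r = 4: numerator weight 16, denominator 15.
Top: 16(2.5391624038) − (2.5398585195) = 38.0867399413
R = 38.0867399413/15 = 2.5391159961
Correction |R − A(h/2)| = 4.641e-05; gap |A(h/2) − A(h)| = 6.961e-04.

2.539116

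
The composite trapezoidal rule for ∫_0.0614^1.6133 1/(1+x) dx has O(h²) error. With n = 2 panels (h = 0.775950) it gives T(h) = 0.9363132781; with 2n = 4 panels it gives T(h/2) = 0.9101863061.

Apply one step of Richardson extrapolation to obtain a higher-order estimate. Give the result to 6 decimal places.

0.901477

Leading term ∝ h^2; use weight 4 = 2^2.
Top: 4(0.9101863061) − (0.9363132781) = 2.7044319463
Denominator 4 − 1 = 3.
R = 2.7044319463/3 = 0.9014773154
Shift from A(h/2): −0.0087089907.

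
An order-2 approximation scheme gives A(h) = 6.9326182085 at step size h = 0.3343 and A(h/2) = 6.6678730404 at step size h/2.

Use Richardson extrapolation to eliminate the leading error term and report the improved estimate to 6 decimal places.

Order 2 gives 2^r = 4 and 2^r − 1 = 3.
4·6.6678730404 = 26.6714921616; subtract 6.9326182085 → 19.7388739531
R = 19.7388739531/3 = 6.5796246510

6.579625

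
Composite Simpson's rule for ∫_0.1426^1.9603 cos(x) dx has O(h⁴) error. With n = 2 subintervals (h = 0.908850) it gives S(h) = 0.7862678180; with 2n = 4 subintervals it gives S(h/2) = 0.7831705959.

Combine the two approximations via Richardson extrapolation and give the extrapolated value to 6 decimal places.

The method has order 4: 2^4 = 16.
Weighted: 12.5307295344 − 0.7862678180 = 11.7444617164
11.7444617164 ÷ 15 = 0.7829641144
Gap between inputs: 3.097e-03; correction applied: −0.0002064815.

0.782964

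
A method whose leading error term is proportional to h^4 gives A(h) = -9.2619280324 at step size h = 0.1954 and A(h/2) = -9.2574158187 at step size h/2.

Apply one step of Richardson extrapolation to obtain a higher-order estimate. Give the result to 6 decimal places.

-9.257115

Leading term ∝ h^4; use weight 16 = 2^4.
2^4×A(h/2) = -148.1186530992; minus A(h) gives -138.8567250668.
Denominator 16 − 1 = 15.
Extrapolated: (-138.8567250668) / 15 = -9.2571150045
Shift from A(h/2): +0.0003008142.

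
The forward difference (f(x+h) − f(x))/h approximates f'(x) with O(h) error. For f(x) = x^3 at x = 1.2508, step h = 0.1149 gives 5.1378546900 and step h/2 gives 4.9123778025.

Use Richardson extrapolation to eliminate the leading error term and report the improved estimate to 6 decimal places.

Order 1 gives 2^r = 2 and 2^r − 1 = 1.
Difference of the inputs: 4.9123778025 − 5.1378546900 = -0.2254768875
Correction (A(h/2) − A(h))/(2 − 1) = (-0.2254768875)/1 = -0.2254768875
R = 4.9123778025 − 0.2254768875 = 4.6869009150
Gap between inputs: 2.255e-01; correction applied: −0.2254768875.

4.686901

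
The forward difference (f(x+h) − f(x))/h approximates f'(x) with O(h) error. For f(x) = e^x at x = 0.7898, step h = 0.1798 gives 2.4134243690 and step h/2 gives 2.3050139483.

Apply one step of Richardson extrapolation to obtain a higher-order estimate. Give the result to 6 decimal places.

2.196604

Method order is 1; weight 2^1 = 2.
2·2.3050139483 = 4.6100278966; subtract 2.4134243690 → 2.1966035276
R = 2.1966035276/1 = 2.1966035276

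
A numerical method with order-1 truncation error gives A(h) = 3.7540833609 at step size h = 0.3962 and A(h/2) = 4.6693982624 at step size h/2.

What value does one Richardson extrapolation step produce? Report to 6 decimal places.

Method order is 1; weight 2^1 = 2.
2*4.6693982624 = 9.3387965248; 9.3387965248 − 3.7540833609 = 5.5847131639
(2*4.6693982624 − 3.7540833609)/(2 − 1) = 5.5847131639
Correction |R − A(h/2)| = 9.153e-01; gap |A(h/2) − A(h)| = 9.153e-01.

5.584713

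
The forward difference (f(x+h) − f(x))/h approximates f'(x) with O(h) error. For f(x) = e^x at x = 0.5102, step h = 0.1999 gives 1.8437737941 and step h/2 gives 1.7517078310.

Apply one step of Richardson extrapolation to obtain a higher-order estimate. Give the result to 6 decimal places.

1.659642

Error is O(h^1); halving h shrinks it by 2^1 = 2.
2×1.7517078310 − 1.8437737941 = 1.6596418679
Denominator 2 − 1 = 1.
Extrapolated: 1.6596418679 / 1 = 1.6596418679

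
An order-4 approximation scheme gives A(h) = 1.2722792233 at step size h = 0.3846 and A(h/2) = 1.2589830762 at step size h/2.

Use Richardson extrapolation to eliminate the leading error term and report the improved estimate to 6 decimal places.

1.258097

r = 4, so 2^r = 16.
16*1.2589830762 = 20.1437292192; 20.1437292192 − 1.2722792233 = 18.8714499959
(16*1.2589830762 − 1.2722792233)/(16 − 1) = 1.2580966664
Gap between inputs: 1.330e-02; correction applied: −0.0008864098.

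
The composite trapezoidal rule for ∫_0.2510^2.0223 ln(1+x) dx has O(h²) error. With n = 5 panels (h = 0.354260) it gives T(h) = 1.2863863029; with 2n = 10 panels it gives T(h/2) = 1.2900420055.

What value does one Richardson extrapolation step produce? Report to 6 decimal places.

1.291261

r = 2, so 2^r = 4.
A(h/2) − A(h) = 1.2900420055 − 1.2863863029 = 0.0036557026
Correction (A(h/2) − A(h))/(4 − 1) = 0.0036557026/3 = 0.0012185675
R = 1.2900420055 + 0.0012185675 = 1.2912605730
Correction |R − A(h/2)| = 1.219e-03; gap |A(h/2) − A(h)| = 3.656e-03.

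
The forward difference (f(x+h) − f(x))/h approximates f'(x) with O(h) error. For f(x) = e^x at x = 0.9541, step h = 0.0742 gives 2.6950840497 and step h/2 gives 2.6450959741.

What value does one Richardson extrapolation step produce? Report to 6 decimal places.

Method order is 1; weight 2^1 = 2.
2*2.6450959741 = 5.2901919482; subtract 2.6950840497 → 2.5951078985
R = 2.5951078985/1 = 2.5951078985

2.595108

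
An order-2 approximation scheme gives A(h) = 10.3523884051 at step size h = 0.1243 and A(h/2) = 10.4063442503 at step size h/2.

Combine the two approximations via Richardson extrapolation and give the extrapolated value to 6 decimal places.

Leading term ∝ h^2; use weight 4 = 2^2.
Top: 4(10.4063442503) − (10.3523884051) = 31.2729885961
Divide by 2^2 − 1 = 3.
So the Richardson estimate is 10.4243295320.
Shift from A(h/2): +0.0179852817.

10.424330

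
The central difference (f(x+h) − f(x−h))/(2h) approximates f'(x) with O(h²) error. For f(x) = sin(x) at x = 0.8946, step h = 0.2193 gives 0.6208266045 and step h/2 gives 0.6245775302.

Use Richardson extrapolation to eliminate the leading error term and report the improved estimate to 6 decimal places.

0.625828

Leading term ∝ h^2; use weight 4 = 2^2.
Top: 4(0.6245775302) − (0.6208266045) = 1.8774835163
Denominator 4 − 1 = 3.
(4×0.6245775302 − 0.6208266045)/(4 − 1) = 0.6258278388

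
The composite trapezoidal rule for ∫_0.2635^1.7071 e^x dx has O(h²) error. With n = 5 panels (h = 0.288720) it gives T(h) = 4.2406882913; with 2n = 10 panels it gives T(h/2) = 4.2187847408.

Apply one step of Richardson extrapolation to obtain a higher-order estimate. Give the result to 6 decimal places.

Method order is 2; weight 2^2 = 4.
4*4.2187847408 = 16.8751389632; subtract 4.2406882913 → 12.6344506719
Denominator 4 − 1 = 3.
12.6344506719 ÷ 3 = 4.2114835573

4.211484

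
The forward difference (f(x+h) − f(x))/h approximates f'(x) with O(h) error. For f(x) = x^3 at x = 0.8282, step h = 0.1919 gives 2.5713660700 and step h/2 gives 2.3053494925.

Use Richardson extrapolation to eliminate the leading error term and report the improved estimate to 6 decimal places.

Method order is 1; weight 2^1 = 2.
2^1 × A(h/2) = 4.6106989850; minus A(h) gives 2.0393329150.
Divide by 2^1 − 1 = 1.
Result: 2.0393329150

2.039333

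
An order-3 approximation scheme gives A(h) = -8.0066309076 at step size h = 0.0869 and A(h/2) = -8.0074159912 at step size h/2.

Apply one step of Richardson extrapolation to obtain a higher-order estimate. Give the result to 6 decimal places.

Leading term ∝ h^3; use weight 8 = 2^3.
A(h/2) − A(h) = -8.0074159912 − (-8.0066309076) = -0.0007850836
Divide by 2^3 − 1 = 7: (-0.0007850836)/7 = -0.0001121548
R = A(h/2) + (A(h/2) − A(h))/7 = -8.0074159912 − 0.0001121548 = -8.0075281460
Shift from A(h/2): −0.0001121548.

-8.007528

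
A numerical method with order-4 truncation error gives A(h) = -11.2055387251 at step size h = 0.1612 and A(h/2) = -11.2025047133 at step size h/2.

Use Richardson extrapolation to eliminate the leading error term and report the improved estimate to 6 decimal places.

Error is O(h^4); halving h shrinks it by 2^4 = 16.
Top: 16(-11.2025047133) − (-11.2055387251) = -168.0345366877
Denominator 16 − 1 = 15.
(16*(-11.2025047133) − (-11.2055387251))/(16 − 1) = -11.2023024458

-11.202302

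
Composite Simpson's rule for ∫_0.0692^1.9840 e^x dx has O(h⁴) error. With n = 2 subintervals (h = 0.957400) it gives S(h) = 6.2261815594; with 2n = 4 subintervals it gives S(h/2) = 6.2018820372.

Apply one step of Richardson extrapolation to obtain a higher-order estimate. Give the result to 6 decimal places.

Method order is 4; weight 2^4 = 16.
Top: 16(6.2018820372) − (6.2261815594) = 93.0039310358
Divide by 2^4 − 1 = 15.
93.0039310358 ÷ 15 = 6.2002620691

6.200262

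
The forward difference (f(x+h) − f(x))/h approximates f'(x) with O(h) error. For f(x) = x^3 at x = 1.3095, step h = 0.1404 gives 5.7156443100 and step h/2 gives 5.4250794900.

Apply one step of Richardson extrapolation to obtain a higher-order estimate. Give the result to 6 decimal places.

Leading term ∝ h^1; use weight 2 = 2^1.
Top: 2(5.4250794900) − (5.7156443100) = 5.1345146700
5.1345146700 ÷ 1 = 5.1345146700
Shift from A(h/2): −0.2905648200.

5.134515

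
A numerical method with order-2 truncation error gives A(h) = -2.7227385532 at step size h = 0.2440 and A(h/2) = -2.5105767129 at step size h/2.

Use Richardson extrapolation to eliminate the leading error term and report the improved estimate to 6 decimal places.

-2.439856

r = 2, so 2^r = 4.
Weighted: (-10.0423068516) − (-2.7227385532) = -7.3195682984
(4·(-2.5105767129) − (-2.7227385532))/(4 − 1) = -2.4398560995
Shift from A(h/2): +0.0707206134.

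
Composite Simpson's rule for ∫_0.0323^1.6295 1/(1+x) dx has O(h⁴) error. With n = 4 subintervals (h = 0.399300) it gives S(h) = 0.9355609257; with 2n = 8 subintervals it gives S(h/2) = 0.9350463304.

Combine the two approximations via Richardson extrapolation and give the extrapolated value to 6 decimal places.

Leading term ∝ h^4; use weight 16 = 2^4.
A(h/2) − A(h) = 0.9350463304 − 0.9355609257 = -0.0005145953
Correction (A(h/2) − A(h))/(16 − 1) = (-0.0005145953)/15 = -0.0000343064
R = A(h/2) + (A(h/2) − A(h))/15 = 0.9350463304 − 0.0000343064 = 0.9350120240
Shift from A(h/2): −0.0000343064.

0.935012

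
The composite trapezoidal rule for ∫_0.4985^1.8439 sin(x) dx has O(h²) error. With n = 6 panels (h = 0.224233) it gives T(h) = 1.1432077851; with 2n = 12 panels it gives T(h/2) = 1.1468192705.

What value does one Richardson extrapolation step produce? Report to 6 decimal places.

1.148023

With r = 2 the leading error scales as h^2, so the weight is 2^2 = 4.
Weighted: 4.5872770820 − 1.1432077851 = 3.4440692969
(4×1.1468192705 − 1.1432077851)/(4 − 1) = 1.1480230990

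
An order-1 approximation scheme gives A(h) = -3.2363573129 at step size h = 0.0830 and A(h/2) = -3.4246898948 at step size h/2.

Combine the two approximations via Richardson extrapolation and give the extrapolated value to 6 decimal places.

-3.613022

Order 1 gives 2^r = 2 and 2^r − 1 = 1.
2*(-3.4246898948) = -6.8493797896; (-6.8493797896) − (-3.2363573129) = -3.6130224767
Extrapolated: (-3.6130224767) / 1 = -3.6130224767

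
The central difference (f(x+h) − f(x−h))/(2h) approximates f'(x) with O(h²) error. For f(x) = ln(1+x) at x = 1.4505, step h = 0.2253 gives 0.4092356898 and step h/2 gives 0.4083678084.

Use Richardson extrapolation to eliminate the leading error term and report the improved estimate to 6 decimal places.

0.408079

Order 2 gives 2^r = 4 and 2^r − 1 = 3.
Difference of the inputs: 0.4083678084 − 0.4092356898 = -0.0008678814
Correction (A(h/2) − A(h))/(4 − 1) = (-0.0008678814)/3 = -0.0002892938
R = 0.4083678084 − 0.0002892938 = 0.4080785146
Gap between inputs: 8.679e-04; correction applied: −0.0002892938.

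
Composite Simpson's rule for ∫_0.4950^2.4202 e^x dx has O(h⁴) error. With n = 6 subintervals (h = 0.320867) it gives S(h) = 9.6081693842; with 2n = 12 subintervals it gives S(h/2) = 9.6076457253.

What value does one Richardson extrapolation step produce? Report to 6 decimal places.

r = 4, so 2^r = 16.
16 × 9.6076457253 = 153.7223316048; subtract 9.6081693842 → 144.1141622206
(16 × 9.6076457253 − 9.6081693842)/(16 − 1) = 9.6076108147
Gap between inputs: 5.237e-04; correction applied: −0.0000349106.

9.607611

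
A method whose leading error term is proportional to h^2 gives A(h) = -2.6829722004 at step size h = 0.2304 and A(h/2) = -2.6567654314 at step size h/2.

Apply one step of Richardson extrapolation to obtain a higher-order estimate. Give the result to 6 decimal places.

-2.648030

Method order is 2; weight 2^2 = 4.
4*(-2.6567654314) − (-2.6829722004) = -7.9440895252
Denominator 4 − 1 = 3.
Result: -2.6480298417
Correction |R − A(h/2)| = 8.736e-03; gap |A(h/2) − A(h)| = 2.621e-02.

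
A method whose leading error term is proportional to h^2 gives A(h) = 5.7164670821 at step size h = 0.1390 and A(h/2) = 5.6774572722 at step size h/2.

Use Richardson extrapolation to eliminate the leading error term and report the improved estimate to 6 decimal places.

5.664454

Method order is 2; weight 2^2 = 4.
Top: 4(5.6774572722) − (5.7164670821) = 16.9933620067
Divide by 2^2 − 1 = 3.
Result: 5.6644540022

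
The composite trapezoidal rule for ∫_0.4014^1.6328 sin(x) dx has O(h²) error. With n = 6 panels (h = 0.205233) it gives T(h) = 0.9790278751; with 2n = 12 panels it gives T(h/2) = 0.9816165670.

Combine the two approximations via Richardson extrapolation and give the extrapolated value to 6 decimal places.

r = 2: numerator weight 4, denominator 3.
2^2×A(h/2) = 3.9264662680; minus A(h) gives 2.9474383929.
Denominator 4 − 1 = 3.
2.9474383929 ÷ 3 = 0.9824794643

0.982479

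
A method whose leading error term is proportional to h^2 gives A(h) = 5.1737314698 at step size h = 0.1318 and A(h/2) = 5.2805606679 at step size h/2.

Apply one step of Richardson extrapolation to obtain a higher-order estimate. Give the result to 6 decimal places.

The method has order 2: 2^2 = 4.
4 × 5.2805606679 = 21.1222426716; subtract 5.1737314698 → 15.9485112018
15.9485112018 ÷ 3 = 5.3161704006
Correction |R − A(h/2)| = 3.561e-02; gap |A(h/2) − A(h)| = 1.068e-01.

5.316170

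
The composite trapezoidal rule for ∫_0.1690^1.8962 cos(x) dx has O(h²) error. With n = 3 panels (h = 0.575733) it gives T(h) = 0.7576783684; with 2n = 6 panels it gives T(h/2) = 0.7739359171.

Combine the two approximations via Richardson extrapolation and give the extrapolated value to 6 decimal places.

0.779355

Error is O(h^2); halving h shrinks it by 2^2 = 4.
4×0.7739359171 = 3.0957436684; subtract 0.7576783684 → 2.3380653000
Denominator 4 − 1 = 3.
So the Richardson estimate is 0.7793551000.
Gap between inputs: 1.626e-02; correction applied: +0.0054191829.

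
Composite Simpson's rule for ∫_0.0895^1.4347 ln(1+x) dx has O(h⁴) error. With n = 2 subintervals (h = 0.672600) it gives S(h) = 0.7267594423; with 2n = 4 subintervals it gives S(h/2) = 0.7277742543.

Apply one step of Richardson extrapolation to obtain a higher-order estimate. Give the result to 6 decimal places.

0.727842

Leading term ∝ h^4; use weight 16 = 2^4.
Weighted: 11.6443880688 − 0.7267594423 = 10.9176286265
R = 10.9176286265/15 = 0.7278419084
Shift from A(h/2): +0.0000676541.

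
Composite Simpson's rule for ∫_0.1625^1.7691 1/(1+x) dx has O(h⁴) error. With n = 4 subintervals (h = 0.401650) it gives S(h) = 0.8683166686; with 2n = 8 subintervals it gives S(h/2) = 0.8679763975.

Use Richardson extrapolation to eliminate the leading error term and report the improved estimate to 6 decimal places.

Method order is 4; weight 2^4 = 16.
16·0.8679763975 = 13.8876223600; 13.8876223600 − 0.8683166686 = 13.0193056914
(16·0.8679763975 − 0.8683166686)/(16 − 1) = 0.8679537128

0.867954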